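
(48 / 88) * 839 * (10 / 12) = 4195 / 11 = 381.36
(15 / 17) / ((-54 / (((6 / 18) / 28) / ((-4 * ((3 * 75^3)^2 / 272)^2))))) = 136 / 96986654627323150634765625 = 0.00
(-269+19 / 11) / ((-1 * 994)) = 210 / 781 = 0.27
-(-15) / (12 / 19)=95 / 4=23.75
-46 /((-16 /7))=20.12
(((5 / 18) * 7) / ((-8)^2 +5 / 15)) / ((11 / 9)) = 105 / 4246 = 0.02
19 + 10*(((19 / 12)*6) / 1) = 114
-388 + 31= -357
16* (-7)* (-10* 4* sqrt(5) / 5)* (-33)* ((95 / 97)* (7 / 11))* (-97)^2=-387710574.42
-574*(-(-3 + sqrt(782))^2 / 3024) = 32431 / 216- 41*sqrt(782) / 36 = 118.30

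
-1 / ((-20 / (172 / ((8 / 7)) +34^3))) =1972.72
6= 6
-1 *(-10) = 10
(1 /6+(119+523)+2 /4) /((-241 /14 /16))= -1792 /3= -597.33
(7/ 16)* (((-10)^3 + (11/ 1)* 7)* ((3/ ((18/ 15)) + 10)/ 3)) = -161525/ 96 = -1682.55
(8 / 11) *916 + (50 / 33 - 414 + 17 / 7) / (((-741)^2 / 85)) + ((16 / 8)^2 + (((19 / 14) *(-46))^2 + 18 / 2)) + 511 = 4516959035396 / 887863977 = 5087.44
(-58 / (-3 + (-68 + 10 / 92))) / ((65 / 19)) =50692 / 211965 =0.24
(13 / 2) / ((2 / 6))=39 / 2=19.50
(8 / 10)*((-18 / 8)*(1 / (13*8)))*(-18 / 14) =81 / 3640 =0.02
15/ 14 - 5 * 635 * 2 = -88885/ 14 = -6348.93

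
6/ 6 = 1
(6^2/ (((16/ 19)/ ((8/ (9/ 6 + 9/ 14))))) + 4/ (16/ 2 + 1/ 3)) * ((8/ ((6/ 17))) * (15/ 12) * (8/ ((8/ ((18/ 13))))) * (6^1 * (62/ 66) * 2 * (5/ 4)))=12654324/ 143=88491.78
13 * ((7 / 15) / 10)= 91 / 150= 0.61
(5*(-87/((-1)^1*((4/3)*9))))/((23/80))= 2900/23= 126.09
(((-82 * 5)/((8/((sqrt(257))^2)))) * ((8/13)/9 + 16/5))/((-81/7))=35256802/9477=3720.25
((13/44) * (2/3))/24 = 13/1584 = 0.01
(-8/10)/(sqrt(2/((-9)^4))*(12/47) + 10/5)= -3220722/8051765 + 5076*sqrt(2)/8051765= -0.40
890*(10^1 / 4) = 2225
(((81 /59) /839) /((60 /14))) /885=63 /146027950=0.00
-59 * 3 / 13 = -177 / 13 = -13.62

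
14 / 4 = 3.50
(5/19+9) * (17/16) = 187/19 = 9.84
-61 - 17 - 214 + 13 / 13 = -291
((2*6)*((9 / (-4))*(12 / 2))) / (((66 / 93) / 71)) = -178281 / 11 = -16207.36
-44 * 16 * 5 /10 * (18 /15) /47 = -8.99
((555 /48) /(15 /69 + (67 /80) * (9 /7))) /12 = 148925 /200028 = 0.74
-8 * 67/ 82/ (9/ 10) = -2680/ 369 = -7.26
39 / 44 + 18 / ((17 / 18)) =14919 / 748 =19.95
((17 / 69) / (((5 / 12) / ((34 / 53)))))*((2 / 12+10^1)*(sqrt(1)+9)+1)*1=38.94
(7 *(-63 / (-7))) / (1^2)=63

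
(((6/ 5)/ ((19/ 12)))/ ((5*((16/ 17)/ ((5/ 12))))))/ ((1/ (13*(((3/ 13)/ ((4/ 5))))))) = 153/ 608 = 0.25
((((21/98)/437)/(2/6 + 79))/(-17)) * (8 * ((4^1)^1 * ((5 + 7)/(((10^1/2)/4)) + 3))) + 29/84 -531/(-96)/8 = 3518656781/3394755840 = 1.04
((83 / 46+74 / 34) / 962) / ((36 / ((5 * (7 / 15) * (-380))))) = -2070145 / 20311668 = -0.10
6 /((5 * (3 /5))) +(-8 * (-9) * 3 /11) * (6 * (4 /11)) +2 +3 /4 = 47.59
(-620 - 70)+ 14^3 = 2054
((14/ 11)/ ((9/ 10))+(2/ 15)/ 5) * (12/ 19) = 14264/ 15675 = 0.91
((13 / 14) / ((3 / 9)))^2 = 1521 / 196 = 7.76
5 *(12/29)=2.07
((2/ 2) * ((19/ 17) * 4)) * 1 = 76/ 17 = 4.47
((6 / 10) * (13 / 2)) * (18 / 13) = 27 / 5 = 5.40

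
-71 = -71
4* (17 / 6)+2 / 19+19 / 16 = 11515 / 912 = 12.63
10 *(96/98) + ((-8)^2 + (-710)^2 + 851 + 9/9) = 24746264/49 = 505025.80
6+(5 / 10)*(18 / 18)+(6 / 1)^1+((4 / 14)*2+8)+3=337 / 14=24.07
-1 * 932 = -932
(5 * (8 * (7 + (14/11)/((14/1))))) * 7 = 21840/11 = 1985.45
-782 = -782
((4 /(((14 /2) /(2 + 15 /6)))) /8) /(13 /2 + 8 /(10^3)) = 1125 /22778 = 0.05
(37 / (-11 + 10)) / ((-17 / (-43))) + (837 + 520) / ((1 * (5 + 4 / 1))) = 8750 / 153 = 57.19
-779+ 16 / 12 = -2333 / 3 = -777.67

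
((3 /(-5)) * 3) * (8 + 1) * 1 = -16.20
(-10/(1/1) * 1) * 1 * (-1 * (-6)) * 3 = -180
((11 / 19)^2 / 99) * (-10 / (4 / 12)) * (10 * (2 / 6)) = -1100 / 3249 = -0.34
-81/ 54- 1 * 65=-133/ 2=-66.50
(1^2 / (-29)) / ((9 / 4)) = -4 / 261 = -0.02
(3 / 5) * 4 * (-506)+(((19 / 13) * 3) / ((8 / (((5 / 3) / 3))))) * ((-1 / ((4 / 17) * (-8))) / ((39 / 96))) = -24619957 / 20280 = -1214.00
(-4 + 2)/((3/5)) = -10/3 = -3.33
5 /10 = 1 /2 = 0.50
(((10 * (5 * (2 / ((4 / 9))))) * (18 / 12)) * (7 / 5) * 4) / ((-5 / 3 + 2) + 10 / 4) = 11340 / 17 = 667.06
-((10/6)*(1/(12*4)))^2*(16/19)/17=-25/418608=-0.00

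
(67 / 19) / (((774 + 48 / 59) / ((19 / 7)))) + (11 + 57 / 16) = 37311391 / 2559984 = 14.57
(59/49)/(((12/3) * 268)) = 59/52528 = 0.00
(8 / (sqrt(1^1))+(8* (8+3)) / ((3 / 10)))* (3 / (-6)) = -452 / 3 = -150.67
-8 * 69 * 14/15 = -2576/5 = -515.20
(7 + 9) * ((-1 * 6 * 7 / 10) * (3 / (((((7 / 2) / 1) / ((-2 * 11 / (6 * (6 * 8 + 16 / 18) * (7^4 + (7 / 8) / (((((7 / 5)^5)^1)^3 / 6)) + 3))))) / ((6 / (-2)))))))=-878977102412304 / 163047115531258975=-0.01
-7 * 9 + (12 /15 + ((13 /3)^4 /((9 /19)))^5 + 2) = 235290858990030889817318097146 /1029455660473245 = 228558516917442.29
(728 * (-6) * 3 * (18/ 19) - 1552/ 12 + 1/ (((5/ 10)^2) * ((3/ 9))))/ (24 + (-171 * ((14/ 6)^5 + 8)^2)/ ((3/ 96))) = 195272856/ 507710027467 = 0.00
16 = 16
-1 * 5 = -5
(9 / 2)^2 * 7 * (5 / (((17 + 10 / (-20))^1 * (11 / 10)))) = 4725 / 121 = 39.05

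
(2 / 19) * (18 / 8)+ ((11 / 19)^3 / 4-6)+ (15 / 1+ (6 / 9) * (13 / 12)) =2471111 / 246924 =10.01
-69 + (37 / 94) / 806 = -5227679 / 75764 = -69.00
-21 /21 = -1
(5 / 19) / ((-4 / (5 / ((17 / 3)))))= -75 / 1292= -0.06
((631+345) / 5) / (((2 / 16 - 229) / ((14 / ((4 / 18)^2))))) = -2213568 / 9155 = -241.79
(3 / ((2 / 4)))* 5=30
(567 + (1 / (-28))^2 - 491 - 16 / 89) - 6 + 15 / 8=5002695 / 69776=71.70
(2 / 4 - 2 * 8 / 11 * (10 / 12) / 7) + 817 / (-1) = -377303 / 462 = -816.67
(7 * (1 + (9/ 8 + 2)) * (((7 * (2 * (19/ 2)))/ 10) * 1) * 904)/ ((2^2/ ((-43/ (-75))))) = 49761019/ 1000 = 49761.02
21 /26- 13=-317 /26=-12.19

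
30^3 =27000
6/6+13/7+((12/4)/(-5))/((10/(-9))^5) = 3.21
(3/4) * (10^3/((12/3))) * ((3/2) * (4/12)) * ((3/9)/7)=125/28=4.46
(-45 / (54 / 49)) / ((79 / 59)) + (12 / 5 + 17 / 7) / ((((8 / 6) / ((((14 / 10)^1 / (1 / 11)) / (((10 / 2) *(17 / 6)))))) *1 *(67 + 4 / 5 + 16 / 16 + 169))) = -3650253814 / 119762025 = -30.48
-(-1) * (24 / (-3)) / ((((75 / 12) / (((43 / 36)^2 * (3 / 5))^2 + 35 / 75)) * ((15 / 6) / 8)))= -11192162 / 2278125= -4.91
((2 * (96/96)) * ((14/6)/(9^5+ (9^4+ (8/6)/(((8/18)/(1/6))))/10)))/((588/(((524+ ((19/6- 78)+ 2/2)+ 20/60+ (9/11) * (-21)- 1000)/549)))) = -8905/64900692153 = -0.00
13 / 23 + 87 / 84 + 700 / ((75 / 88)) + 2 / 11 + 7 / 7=17514115 / 21252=824.12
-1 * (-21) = 21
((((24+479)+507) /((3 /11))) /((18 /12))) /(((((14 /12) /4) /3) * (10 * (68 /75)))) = 333300 /119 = 2800.84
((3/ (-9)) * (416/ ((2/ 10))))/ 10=-208/ 3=-69.33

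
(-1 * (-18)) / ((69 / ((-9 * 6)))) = -324 / 23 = -14.09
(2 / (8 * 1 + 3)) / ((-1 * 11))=-2 / 121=-0.02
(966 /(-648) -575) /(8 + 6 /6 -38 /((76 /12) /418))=62261 /269892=0.23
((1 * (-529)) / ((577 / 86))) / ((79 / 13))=-591422 / 45583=-12.97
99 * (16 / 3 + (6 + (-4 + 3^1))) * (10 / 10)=1023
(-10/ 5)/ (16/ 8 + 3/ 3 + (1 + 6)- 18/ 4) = -4/ 11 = -0.36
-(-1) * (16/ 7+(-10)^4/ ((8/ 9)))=78766/ 7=11252.29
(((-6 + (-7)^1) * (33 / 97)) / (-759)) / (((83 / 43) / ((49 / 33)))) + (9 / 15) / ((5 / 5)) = 18469082 / 30553545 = 0.60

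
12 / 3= 4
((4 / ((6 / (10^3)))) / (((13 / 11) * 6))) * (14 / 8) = 19250 / 117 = 164.53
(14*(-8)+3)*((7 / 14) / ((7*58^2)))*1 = -109 / 47096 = -0.00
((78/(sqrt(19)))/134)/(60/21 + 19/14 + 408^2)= 546* sqrt(19)/2966796515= 0.00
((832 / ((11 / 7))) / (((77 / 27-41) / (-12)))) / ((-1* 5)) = -943488 / 28325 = -33.31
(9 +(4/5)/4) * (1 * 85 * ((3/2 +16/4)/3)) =4301/3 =1433.67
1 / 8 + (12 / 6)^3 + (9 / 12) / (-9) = 193 / 24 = 8.04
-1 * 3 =-3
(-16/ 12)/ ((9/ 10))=-40/ 27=-1.48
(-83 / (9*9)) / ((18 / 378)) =-581 / 27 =-21.52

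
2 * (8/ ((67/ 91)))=1456/ 67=21.73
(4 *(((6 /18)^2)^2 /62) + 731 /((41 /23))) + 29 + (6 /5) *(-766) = -247147276 /514755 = -480.13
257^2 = 66049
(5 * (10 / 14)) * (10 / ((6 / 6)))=250 / 7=35.71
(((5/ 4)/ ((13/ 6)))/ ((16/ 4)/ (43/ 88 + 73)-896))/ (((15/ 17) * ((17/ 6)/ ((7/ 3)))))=-45269/ 75323040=-0.00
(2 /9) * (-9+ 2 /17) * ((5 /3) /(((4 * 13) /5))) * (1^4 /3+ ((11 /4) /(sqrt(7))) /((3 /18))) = -41525 * sqrt(7) /55692-3775 /35802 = -2.08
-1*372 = -372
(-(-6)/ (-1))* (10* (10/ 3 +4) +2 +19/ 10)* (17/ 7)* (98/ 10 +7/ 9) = -11904.23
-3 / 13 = -0.23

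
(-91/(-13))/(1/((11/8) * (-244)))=-4697/2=-2348.50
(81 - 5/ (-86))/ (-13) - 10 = -18151/ 1118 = -16.24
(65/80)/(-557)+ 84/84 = 8899/8912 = 1.00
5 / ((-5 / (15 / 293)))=-15 / 293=-0.05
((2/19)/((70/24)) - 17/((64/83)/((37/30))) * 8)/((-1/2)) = 6942379/15960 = 434.99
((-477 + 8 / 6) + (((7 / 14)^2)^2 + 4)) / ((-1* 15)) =22637 / 720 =31.44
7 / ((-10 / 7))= -49 / 10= -4.90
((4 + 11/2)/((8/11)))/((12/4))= 209/48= 4.35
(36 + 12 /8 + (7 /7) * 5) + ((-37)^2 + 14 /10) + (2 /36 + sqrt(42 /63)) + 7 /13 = sqrt(6) /3 + 826894 /585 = 1414.31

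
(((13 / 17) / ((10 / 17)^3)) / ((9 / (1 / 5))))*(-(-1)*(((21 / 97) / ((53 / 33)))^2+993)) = 16433964628679 / 198224107500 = 82.91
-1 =-1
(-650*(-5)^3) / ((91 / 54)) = 337500 / 7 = 48214.29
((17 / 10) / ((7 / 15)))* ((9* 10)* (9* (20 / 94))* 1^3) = 206550 / 329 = 627.81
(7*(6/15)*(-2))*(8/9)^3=-14336/3645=-3.93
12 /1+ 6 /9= 38 /3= 12.67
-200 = -200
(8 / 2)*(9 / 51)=12 / 17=0.71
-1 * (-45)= 45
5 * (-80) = -400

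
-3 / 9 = -1 / 3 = -0.33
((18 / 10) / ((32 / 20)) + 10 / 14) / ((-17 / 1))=-103 / 952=-0.11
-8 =-8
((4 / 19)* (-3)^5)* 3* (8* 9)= -209952 / 19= -11050.11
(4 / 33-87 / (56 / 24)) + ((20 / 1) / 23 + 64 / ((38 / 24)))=4.13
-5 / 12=-0.42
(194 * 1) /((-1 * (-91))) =194 /91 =2.13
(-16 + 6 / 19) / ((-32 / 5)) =745 / 304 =2.45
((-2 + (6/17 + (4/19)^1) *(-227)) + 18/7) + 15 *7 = -50501/2261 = -22.34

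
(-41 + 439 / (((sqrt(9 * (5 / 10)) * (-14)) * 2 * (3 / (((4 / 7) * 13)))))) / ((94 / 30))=-615 / 47 - 28535 * sqrt(2) / 6909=-18.93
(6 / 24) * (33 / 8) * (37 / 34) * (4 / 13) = 1221 / 3536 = 0.35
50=50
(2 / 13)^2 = 4 / 169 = 0.02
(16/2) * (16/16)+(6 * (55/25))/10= 233/25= 9.32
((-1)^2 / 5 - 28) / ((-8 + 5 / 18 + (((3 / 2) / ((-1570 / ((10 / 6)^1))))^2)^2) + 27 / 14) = 1362052741416192 / 283858199506885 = 4.80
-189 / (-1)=189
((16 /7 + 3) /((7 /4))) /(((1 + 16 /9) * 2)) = 666 /1225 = 0.54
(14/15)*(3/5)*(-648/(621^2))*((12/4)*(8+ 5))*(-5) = 1456/7935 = 0.18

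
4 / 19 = 0.21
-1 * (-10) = 10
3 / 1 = 3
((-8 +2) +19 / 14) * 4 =-130 / 7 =-18.57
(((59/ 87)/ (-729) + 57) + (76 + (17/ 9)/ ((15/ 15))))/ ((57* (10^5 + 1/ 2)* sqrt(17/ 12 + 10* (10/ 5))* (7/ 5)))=171099980* sqrt(771)/ 1300723441384689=0.00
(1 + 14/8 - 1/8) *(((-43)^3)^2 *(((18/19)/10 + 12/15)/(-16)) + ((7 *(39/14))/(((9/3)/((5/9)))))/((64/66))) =-9026906338877/9728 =-927930339.11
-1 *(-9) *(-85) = -765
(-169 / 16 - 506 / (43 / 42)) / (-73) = 6.92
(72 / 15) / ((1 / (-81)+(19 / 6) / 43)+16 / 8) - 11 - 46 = -3925131 / 71795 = -54.67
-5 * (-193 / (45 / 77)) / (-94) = -14861 / 846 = -17.57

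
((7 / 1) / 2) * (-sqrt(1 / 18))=-7 * sqrt(2) / 12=-0.82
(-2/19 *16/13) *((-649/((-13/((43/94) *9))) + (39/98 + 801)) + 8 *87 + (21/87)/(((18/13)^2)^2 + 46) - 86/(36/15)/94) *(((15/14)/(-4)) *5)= 314589061822629025/1064917479908009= 295.41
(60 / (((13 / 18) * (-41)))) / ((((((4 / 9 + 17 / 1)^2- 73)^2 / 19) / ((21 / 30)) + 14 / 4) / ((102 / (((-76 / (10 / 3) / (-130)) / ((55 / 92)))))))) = -0.17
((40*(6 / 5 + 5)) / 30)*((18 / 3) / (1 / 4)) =992 / 5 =198.40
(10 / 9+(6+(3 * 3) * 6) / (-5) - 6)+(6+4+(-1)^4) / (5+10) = -727 / 45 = -16.16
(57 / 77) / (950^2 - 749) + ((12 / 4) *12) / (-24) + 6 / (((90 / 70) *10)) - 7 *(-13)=187404599783 / 2083044810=89.97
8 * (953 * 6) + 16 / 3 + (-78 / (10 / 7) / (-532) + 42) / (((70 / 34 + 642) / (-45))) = 114200011211 / 2496372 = 45746.39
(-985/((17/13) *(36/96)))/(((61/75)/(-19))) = 48659000/1037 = 46922.85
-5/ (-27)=5/ 27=0.19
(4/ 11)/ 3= 4/ 33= 0.12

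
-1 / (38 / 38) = -1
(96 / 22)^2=2304 / 121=19.04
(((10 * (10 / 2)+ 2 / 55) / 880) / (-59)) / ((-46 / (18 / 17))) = 1548 / 69783725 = 0.00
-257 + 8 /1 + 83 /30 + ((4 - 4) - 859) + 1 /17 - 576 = -857399 /510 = -1681.17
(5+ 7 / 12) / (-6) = -67 / 72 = -0.93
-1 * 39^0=-1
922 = 922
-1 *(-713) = 713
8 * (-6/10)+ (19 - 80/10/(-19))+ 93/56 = 86619/5320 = 16.28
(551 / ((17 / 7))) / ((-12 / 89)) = -343273 / 204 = -1682.71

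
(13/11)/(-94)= -0.01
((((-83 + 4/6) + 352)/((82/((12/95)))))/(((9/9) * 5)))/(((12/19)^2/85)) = 261307/14760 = 17.70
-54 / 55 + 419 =22991 / 55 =418.02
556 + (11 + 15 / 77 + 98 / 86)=1881755 / 3311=568.33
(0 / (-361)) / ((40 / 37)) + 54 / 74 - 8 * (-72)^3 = 110481435 / 37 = 2985984.73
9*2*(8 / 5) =144 / 5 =28.80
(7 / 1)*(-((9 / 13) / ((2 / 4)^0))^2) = -567 / 169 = -3.36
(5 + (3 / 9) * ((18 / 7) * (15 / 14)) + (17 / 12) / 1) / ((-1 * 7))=-4313 / 4116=-1.05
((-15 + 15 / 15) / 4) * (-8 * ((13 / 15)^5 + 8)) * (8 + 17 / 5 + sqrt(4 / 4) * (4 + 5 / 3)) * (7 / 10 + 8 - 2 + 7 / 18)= 14740042003456 / 512578125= 28756.67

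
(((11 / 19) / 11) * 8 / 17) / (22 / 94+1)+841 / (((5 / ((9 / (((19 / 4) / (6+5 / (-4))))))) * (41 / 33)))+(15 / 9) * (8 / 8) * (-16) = 1191.78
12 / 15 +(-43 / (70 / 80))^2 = 591876 / 245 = 2415.82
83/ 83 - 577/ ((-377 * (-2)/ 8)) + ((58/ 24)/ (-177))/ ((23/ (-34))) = -46980745/ 9208602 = -5.10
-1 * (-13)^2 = -169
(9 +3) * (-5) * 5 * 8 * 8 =-19200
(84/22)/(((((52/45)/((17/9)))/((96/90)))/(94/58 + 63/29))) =9520/377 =25.25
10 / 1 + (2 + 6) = 18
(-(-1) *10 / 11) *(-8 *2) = -160 / 11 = -14.55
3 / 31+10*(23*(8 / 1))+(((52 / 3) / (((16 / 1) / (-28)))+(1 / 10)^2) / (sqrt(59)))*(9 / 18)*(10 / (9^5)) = 57043 / 31 - 9097*sqrt(59) / 209033460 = 1840.10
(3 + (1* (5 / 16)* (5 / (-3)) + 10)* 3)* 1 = 503 / 16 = 31.44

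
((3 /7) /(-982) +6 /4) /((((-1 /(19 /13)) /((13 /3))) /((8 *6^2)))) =-9400896 /3437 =-2735.20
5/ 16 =0.31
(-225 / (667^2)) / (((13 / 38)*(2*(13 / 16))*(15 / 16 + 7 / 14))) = -1094400 / 1729283543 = -0.00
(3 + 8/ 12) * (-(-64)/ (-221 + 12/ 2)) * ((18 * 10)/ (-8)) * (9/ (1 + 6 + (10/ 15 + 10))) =12.51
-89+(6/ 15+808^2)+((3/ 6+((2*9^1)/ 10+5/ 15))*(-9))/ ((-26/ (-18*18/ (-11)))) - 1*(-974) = 467450018/ 715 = 653776.25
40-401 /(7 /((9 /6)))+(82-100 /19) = 8195 /266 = 30.81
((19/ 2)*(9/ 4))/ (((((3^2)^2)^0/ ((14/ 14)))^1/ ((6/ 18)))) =57/ 8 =7.12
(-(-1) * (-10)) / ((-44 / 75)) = 375 / 22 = 17.05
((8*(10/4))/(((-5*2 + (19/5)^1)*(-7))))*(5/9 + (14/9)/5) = 260/651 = 0.40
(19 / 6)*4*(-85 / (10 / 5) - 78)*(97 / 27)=-444163 / 81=-5483.49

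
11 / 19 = 0.58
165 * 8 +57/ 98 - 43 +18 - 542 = 73851/ 98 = 753.58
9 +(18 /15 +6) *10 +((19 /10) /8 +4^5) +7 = 88979 /80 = 1112.24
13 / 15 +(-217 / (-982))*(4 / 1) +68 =513713 / 7365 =69.75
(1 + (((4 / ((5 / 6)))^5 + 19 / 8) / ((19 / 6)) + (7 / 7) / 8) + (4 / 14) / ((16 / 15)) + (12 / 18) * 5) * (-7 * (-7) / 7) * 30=2020237498 / 11875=170125.26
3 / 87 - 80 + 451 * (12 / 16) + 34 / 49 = 1472033 / 5684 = 258.98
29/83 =0.35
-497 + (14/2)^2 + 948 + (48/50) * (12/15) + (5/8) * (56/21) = 188413/375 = 502.43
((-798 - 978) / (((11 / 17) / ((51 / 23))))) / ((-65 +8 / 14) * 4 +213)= 10778544 / 79189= 136.11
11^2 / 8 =15.12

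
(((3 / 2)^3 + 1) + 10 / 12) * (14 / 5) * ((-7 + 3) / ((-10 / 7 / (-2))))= -245 / 3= -81.67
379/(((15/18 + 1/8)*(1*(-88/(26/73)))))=-29562/18469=-1.60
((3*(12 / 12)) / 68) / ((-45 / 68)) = -1 / 15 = -0.07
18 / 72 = 0.25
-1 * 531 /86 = -531 /86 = -6.17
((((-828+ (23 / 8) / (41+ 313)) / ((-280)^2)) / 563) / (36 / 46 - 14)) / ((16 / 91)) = 701117027 / 86858681548800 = 0.00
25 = 25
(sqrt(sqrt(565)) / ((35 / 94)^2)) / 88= 2209 * 565^(1 / 4) / 26950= 0.40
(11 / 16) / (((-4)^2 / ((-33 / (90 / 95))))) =-2299 / 1536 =-1.50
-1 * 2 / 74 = -1 / 37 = -0.03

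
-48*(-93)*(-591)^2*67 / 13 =104465755728 / 13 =8035827363.69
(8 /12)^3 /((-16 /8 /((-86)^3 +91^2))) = 2511100 /27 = 93003.70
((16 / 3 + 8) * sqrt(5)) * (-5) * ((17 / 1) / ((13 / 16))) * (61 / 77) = -3318400 * sqrt(5) / 3003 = -2470.92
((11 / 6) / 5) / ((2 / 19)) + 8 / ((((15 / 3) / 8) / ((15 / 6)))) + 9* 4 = 71.48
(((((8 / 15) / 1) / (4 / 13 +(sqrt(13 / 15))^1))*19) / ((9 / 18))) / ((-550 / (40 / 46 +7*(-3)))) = -192608 / 651475 +625976*sqrt(195) / 9772125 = 0.60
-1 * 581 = -581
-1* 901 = -901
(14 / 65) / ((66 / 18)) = 42 / 715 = 0.06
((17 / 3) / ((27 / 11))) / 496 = 187 / 40176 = 0.00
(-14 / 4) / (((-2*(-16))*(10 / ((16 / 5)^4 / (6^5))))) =-112 / 759375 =-0.00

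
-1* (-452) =452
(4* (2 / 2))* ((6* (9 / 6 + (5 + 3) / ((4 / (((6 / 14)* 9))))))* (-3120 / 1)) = -4829760 / 7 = -689965.71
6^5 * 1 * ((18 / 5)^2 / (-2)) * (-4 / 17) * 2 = 10077696 / 425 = 23712.23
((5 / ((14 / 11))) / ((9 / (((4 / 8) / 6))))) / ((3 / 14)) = 55 / 324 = 0.17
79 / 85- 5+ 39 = 2969 / 85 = 34.93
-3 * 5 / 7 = -15 / 7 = -2.14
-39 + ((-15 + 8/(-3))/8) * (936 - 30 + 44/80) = -979663/480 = -2040.96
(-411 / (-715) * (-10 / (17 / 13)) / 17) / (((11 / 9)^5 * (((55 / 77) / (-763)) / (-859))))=-222689687863482 / 2559905645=-86991.37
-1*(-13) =13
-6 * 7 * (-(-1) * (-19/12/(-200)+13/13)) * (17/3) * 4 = -287861/300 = -959.54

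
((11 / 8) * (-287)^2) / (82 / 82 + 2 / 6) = 2718177 / 32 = 84943.03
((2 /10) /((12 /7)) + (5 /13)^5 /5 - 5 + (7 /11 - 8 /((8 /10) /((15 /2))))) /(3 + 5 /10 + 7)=-19419325279 /2573060490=-7.55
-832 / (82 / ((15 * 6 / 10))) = -3744 / 41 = -91.32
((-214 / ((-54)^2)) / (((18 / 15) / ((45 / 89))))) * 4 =-2675 / 21627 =-0.12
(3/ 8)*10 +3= 27/ 4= 6.75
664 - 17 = 647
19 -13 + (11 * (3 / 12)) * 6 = 45 / 2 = 22.50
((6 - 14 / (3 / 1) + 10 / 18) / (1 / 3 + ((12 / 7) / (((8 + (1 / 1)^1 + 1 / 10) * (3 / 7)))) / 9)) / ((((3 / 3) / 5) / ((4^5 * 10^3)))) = 7920640000 / 313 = 25305559.11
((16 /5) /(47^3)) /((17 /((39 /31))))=624 /273573605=0.00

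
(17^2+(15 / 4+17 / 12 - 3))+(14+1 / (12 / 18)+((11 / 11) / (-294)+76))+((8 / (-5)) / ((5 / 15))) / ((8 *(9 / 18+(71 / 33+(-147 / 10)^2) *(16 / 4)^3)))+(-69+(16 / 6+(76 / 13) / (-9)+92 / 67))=11969147372509 / 37751197302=317.05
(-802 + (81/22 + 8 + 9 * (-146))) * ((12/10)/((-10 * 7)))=27777/770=36.07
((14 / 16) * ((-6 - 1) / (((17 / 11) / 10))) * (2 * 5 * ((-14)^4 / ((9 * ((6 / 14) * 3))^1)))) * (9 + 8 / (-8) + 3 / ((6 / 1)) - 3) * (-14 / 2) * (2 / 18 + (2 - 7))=-3069180052400 / 12393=-247654325.22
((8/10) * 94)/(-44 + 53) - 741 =-32969/45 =-732.64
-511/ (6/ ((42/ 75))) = -47.69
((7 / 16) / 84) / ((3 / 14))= 7 / 288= 0.02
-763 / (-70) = 109 / 10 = 10.90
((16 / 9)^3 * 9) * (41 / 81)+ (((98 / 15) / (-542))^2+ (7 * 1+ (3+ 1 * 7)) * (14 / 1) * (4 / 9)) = 1582552482929 / 12046160025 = 131.37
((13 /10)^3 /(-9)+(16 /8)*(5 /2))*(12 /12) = 42803 /9000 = 4.76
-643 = -643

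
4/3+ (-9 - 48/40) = -133/15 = -8.87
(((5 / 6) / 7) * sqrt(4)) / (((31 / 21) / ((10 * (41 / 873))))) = 0.08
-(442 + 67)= -509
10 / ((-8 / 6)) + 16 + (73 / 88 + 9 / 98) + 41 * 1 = 217417 / 4312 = 50.42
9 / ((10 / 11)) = 99 / 10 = 9.90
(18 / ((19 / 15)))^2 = 72900 / 361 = 201.94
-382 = -382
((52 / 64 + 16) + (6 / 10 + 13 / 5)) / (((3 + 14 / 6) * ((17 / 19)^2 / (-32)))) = -1733883 / 11560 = -149.99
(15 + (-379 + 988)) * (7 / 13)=336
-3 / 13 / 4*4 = -3 / 13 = -0.23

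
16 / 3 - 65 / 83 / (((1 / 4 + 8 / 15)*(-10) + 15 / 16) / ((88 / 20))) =480752 / 82419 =5.83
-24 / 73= -0.33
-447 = -447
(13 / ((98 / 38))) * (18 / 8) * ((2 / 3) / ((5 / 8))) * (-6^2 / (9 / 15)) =-35568 / 49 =-725.88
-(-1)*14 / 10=7 / 5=1.40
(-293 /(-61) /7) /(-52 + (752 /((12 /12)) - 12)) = 293 /293776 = 0.00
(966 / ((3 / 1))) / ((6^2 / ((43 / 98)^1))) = 989 / 252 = 3.92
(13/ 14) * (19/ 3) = 247/ 42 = 5.88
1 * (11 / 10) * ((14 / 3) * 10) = 154 / 3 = 51.33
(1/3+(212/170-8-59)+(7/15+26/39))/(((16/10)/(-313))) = 5131009/408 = 12576.00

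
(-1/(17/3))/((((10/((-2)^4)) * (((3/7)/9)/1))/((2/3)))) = -336/85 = -3.95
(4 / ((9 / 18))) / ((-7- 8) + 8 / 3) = -24 / 37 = -0.65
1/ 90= 0.01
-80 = -80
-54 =-54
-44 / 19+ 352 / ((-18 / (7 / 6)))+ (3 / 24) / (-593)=-61160161 / 2433672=-25.13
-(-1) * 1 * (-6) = -6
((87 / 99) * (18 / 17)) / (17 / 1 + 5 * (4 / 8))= 116 / 2431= 0.05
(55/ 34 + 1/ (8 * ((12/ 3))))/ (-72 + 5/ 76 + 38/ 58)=-494247/ 21365464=-0.02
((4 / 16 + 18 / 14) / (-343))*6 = -129 / 4802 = -0.03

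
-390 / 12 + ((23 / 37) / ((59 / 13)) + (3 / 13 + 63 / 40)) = -34687383 / 1135160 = -30.56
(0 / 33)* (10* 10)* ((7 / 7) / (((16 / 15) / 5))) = 0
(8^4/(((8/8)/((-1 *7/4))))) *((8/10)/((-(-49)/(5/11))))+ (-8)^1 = -61.19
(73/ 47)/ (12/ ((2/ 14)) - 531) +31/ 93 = 2310/ 7003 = 0.33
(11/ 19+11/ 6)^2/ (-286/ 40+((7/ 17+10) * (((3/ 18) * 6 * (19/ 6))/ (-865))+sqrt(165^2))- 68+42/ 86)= 1912752875/ 29681931537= 0.06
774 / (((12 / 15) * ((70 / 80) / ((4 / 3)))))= 10320 / 7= 1474.29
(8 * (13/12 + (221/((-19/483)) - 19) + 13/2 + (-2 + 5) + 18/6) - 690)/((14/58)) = -75505328/399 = -189236.41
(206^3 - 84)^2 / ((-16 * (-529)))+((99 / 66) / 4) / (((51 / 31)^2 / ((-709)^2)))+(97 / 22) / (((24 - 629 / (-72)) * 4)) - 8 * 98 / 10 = 4294471215736831817819 / 475649482440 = 9028646880.28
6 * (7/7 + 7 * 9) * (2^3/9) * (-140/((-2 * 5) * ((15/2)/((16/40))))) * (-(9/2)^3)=-580608/25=-23224.32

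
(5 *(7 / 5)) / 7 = 1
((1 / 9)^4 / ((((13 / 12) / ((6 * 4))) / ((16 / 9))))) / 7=0.00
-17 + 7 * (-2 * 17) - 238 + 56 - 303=-740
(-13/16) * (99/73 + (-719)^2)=-420031.91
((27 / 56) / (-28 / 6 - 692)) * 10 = -0.01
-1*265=-265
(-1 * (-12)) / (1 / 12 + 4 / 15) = 240 / 7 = 34.29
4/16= 1/4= 0.25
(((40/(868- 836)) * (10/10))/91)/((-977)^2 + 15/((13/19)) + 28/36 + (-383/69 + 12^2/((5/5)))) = 1035/71933993432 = 0.00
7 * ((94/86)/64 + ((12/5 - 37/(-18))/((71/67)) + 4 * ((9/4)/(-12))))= 213672739/8792640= 24.30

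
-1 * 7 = -7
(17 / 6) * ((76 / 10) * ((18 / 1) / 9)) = 646 / 15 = 43.07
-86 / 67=-1.28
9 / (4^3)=9 / 64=0.14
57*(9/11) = 513/11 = 46.64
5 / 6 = 0.83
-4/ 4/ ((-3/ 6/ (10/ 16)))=5/ 4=1.25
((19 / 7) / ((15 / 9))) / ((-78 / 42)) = -57 / 65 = -0.88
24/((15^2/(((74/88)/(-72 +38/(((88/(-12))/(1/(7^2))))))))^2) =3286969/50978977593750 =0.00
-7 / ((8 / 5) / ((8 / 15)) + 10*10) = -7 / 103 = -0.07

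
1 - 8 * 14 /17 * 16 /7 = -239 /17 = -14.06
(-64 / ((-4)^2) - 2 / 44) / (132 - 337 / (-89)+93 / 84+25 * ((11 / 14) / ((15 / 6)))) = -110894 / 3967909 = -0.03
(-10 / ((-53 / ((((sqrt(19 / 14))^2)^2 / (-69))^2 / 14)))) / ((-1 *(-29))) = 651605 / 1967805779184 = 0.00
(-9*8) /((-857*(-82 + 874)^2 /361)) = 361 /7466184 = 0.00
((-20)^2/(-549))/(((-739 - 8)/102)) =0.10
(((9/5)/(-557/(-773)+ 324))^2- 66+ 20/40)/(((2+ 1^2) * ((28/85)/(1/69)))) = -3507830573564809/3651799827974760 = -0.96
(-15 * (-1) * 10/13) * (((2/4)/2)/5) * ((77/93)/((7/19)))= 1045/806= 1.30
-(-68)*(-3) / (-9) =68 / 3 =22.67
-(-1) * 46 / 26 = 23 / 13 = 1.77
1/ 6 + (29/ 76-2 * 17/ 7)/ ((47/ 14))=-3125/ 2679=-1.17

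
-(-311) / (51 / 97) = 30167 / 51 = 591.51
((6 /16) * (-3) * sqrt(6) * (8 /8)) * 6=-27 * sqrt(6) /4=-16.53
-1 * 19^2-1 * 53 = -414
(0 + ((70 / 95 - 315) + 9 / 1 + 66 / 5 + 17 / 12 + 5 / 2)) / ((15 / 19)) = -328487 / 900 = -364.99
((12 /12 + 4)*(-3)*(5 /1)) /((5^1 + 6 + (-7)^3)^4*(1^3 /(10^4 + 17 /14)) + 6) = -10501275 /170091462566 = -0.00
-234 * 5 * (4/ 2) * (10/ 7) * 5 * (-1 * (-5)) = -585000/ 7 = -83571.43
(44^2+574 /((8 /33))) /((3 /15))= 86075 /4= 21518.75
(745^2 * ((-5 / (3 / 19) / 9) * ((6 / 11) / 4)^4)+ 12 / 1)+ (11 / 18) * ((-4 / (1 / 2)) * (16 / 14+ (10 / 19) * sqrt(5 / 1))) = -674.59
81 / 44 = 1.84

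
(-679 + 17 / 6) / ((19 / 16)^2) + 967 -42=482479 / 1083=445.50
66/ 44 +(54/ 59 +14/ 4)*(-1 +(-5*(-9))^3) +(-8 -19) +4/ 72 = 213626707/ 531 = 402310.18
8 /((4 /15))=30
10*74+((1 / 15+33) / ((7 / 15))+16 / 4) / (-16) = 20589 / 28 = 735.32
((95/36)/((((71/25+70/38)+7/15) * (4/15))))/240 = 45125/5634816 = 0.01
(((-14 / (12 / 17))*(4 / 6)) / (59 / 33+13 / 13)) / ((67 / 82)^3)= -180435178 / 20752647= -8.69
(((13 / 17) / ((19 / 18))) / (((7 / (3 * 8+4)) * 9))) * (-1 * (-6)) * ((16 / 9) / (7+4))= 3328 / 10659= 0.31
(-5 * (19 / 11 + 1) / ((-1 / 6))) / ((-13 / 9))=-8100 / 143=-56.64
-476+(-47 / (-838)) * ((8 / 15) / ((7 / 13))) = -20939176 / 43995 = -475.94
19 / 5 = 3.80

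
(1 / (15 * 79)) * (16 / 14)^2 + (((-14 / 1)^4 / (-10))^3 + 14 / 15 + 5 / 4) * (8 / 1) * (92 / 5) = -60571549203784072616 / 7258125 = -8345343901322.18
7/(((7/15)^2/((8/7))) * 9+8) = 1400/1943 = 0.72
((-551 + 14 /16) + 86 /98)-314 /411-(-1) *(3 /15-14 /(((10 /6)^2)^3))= -1385725880947 /2517375000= -550.46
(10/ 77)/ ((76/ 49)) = 35/ 418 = 0.08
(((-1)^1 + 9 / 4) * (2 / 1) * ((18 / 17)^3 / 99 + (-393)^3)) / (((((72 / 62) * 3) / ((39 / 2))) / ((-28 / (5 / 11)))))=1028200183526607 / 19652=52320383855.41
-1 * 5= -5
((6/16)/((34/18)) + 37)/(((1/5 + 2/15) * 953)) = 15177/129608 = 0.12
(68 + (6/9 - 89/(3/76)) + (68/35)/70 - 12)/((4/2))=-1346258/1225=-1098.99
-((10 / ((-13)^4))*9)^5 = -5904900000 / 19004963774880799438801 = -0.00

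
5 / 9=0.56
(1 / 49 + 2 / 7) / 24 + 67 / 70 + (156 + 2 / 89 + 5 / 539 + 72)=439417519 / 1918840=229.00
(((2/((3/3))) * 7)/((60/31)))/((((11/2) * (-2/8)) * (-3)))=868/495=1.75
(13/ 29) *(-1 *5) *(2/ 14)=-65/ 203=-0.32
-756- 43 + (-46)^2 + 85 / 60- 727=7097 / 12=591.42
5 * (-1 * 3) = -15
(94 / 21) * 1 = 94 / 21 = 4.48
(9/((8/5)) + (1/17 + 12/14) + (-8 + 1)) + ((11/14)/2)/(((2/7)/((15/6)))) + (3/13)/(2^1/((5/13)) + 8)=815713/272272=3.00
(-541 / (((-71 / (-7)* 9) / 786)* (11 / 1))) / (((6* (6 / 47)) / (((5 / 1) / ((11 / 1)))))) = -116582795 / 463914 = -251.30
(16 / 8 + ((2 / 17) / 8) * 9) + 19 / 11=2887 / 748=3.86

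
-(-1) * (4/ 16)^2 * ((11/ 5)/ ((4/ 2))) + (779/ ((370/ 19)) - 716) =-4001497/ 5920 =-675.93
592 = 592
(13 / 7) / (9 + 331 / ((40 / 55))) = 104 / 25991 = 0.00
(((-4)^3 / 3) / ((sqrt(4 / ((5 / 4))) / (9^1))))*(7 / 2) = -168*sqrt(5) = -375.66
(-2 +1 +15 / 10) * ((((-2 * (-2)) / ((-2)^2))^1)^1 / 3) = 1 / 6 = 0.17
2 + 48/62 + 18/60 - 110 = -33147/310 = -106.93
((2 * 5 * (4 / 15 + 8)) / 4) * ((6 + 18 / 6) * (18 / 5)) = 669.60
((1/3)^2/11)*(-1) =-1/99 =-0.01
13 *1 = 13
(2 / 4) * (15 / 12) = 5 / 8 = 0.62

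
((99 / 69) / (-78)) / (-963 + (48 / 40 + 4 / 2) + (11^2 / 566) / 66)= 93390 / 4872907351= 0.00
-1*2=-2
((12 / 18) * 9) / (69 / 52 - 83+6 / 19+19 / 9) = -53352 / 704657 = -0.08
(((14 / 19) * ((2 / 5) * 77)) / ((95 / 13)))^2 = 785568784 / 81450625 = 9.64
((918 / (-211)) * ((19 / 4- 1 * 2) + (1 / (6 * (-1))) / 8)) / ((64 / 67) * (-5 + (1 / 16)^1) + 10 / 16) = 26331 / 9073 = 2.90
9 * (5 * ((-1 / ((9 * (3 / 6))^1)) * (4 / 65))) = -8 / 13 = -0.62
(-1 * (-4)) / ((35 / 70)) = 8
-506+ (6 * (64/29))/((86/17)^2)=-27104482/53621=-505.48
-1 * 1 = -1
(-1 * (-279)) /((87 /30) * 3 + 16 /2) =2790 /167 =16.71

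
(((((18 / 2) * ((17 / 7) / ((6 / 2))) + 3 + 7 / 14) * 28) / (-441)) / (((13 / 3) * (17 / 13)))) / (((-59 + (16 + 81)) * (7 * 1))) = -151 / 332367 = -0.00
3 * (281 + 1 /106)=89361 /106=843.03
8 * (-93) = -744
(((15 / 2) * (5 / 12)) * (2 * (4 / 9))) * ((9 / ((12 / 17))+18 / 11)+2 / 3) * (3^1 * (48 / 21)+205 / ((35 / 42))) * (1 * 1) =14654125 / 1386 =10572.96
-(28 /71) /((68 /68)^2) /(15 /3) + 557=197707 /355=556.92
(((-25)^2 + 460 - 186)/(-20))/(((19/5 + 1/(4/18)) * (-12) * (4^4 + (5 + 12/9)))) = 899/522568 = 0.00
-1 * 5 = -5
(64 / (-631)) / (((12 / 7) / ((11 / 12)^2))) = -847 / 17037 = -0.05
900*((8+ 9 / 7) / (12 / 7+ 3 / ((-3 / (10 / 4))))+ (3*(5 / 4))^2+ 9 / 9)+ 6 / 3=2921.89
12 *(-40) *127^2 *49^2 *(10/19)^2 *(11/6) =-3407864152000/361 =-9440066903.05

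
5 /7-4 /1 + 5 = 12 /7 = 1.71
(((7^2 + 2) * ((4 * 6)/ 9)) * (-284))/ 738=-19312/ 369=-52.34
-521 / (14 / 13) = -6773 / 14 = -483.79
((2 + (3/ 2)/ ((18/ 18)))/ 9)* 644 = 2254/ 9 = 250.44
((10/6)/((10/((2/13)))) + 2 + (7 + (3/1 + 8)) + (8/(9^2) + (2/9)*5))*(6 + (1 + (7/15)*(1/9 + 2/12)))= 8608985/56862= 151.40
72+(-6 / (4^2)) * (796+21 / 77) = -19941 / 88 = -226.60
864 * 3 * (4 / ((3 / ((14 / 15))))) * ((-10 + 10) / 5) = 0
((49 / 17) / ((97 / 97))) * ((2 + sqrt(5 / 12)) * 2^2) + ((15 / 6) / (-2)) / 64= 98 * sqrt(15) / 51 + 100267 / 4352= 30.48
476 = 476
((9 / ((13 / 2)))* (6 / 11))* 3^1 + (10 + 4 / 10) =9056 / 715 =12.67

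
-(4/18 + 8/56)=-23/63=-0.37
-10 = -10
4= 4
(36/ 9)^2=16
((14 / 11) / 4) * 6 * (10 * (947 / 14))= 14205 / 11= 1291.36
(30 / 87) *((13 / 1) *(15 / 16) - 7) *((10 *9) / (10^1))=16.10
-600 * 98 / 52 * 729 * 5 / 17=-53581500 / 221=-242450.23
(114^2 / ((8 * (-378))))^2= 130321 / 7056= 18.47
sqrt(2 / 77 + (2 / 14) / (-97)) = sqrt(1366827) / 7469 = 0.16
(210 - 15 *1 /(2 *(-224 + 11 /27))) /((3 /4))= 1690630 /6037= 280.04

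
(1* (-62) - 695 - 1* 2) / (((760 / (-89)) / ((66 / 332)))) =2229183 / 126160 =17.67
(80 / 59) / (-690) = -0.00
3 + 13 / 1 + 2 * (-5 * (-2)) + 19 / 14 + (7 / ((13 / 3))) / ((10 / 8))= 35171 / 910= 38.65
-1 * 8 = -8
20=20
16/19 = 0.84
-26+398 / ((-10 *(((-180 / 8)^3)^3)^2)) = -74433527330817740364074759197906 / 2862827974262220783233642578125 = -26.00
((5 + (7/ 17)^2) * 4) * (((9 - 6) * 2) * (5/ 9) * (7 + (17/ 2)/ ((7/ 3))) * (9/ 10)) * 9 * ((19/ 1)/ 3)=76131252/ 2023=37632.85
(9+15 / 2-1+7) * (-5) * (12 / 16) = -675 / 8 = -84.38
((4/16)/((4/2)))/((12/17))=17/96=0.18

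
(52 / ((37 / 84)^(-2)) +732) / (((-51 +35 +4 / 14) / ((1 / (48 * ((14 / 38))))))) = -4974371 / 1862784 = -2.67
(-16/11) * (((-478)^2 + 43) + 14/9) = -32908112/99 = -332405.17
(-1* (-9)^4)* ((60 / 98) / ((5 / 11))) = -433026 / 49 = -8837.27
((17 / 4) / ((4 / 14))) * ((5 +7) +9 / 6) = 3213 / 16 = 200.81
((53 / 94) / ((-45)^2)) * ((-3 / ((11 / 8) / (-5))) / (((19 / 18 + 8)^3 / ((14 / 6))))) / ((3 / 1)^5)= 0.00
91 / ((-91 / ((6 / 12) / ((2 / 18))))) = -9 / 2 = -4.50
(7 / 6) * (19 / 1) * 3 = 133 / 2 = 66.50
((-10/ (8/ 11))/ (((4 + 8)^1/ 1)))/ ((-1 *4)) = 55/ 192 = 0.29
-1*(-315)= 315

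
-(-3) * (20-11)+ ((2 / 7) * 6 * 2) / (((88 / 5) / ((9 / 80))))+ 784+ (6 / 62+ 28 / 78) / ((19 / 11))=1208400419 / 1489488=811.29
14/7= 2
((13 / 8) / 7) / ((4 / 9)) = 117 / 224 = 0.52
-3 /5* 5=-3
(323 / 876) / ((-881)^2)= 323 / 679917036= 0.00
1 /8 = 0.12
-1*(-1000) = 1000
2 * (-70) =-140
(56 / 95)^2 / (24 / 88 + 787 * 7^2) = 8624 / 957092225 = 0.00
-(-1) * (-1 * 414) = -414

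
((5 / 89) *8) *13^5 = 14851720 / 89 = 166873.26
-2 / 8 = -1 / 4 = -0.25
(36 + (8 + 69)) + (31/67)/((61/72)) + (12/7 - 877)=-21792608/28609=-761.74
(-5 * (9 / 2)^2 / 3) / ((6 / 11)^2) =-1815 / 16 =-113.44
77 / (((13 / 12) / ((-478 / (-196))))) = 15774 / 91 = 173.34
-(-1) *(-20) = -20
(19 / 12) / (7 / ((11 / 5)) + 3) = 209 / 816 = 0.26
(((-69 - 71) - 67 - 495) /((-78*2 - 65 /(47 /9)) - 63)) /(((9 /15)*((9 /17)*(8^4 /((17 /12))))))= 882895 /267337728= 0.00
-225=-225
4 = 4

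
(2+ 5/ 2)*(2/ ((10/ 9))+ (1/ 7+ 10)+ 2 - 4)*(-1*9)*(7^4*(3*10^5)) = -290054520000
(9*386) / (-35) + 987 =31071 / 35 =887.74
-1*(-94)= 94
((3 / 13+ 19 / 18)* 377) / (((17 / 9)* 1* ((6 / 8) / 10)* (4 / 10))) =436450 / 51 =8557.84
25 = 25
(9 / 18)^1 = 1 / 2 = 0.50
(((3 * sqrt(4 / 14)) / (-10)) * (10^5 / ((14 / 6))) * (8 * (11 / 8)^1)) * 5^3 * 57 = -7053750000 * sqrt(14) / 49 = -538626852.90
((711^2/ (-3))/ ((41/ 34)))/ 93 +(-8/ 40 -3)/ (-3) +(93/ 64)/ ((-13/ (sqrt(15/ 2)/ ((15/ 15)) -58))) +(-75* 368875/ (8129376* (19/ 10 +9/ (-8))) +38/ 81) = -3020074076115677/ 2014825194720 -93* sqrt(30)/ 1664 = -1499.23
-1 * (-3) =3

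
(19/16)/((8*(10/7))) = 133/1280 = 0.10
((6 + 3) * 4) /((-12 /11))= -33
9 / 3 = 3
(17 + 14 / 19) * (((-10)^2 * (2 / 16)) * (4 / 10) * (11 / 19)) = 18535 / 361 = 51.34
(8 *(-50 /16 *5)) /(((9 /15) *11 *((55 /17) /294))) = -208250 /121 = -1721.07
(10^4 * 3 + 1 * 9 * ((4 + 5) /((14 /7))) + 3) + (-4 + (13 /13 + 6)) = 60093 /2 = 30046.50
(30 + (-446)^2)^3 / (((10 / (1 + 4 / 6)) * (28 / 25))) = 1171753776591448.81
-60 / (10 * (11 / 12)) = -72 / 11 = -6.55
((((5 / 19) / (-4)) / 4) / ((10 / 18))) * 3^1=-27 / 304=-0.09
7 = 7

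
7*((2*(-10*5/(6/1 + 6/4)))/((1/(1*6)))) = -560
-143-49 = -192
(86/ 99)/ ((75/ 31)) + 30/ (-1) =-220084/ 7425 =-29.64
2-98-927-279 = -1302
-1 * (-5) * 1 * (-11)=-55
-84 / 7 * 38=-456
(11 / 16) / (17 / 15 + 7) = 165 / 1952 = 0.08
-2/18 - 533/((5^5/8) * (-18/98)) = 205811/28125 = 7.32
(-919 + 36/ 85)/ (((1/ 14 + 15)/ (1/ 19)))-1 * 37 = -13701411/ 340765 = -40.21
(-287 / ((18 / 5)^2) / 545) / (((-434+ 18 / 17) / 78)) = 63427 / 8664192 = 0.01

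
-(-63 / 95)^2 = -3969 / 9025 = -0.44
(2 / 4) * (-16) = -8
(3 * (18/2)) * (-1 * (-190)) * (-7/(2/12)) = -215460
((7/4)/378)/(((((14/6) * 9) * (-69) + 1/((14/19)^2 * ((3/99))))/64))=-1568/7346457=-0.00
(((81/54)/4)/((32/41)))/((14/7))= 123/512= 0.24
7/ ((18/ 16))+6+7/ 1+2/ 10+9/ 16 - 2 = 12949/ 720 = 17.98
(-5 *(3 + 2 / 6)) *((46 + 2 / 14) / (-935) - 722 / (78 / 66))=30579170 / 3003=10182.87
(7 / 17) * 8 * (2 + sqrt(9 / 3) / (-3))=112 / 17- 56 * sqrt(3) / 51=4.69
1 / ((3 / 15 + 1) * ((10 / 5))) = 5 / 12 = 0.42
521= 521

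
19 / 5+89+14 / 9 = 4246 / 45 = 94.36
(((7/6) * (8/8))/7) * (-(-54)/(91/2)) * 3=54/91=0.59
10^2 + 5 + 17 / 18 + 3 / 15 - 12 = 8473 / 90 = 94.14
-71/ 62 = -1.15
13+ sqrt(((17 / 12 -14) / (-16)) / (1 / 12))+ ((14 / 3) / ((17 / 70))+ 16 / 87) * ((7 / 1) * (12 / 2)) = 830.86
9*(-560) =-5040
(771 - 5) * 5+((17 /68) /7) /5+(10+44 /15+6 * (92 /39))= 4211947 /1092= 3857.09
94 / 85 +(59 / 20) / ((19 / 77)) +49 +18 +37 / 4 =57695 / 646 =89.31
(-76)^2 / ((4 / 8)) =11552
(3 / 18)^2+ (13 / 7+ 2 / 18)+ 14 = 4031 / 252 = 16.00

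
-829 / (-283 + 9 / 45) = 4145 / 1414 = 2.93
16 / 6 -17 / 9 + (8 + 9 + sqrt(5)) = sqrt(5) + 160 / 9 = 20.01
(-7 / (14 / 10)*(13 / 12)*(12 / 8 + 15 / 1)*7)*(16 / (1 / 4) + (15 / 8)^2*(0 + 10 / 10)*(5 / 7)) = -21304855 / 512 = -41611.04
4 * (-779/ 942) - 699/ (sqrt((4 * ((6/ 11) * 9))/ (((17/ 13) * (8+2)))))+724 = 339446/ 471 - 233 * sqrt(36465)/ 78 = 150.27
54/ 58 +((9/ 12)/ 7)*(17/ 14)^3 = 2501895/ 2228128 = 1.12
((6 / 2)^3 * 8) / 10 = 108 / 5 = 21.60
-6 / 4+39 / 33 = -7 / 22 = -0.32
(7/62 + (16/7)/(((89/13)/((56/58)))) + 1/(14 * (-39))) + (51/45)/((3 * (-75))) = 10526998483/24573378375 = 0.43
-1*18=-18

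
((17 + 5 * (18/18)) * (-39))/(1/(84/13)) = -5544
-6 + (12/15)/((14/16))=-178/35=-5.09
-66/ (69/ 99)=-2178/ 23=-94.70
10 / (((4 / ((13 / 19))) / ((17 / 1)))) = 1105 / 38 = 29.08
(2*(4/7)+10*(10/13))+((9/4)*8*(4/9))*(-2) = -652/91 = -7.16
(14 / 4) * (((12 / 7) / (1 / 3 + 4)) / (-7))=-18 / 91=-0.20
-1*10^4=-10000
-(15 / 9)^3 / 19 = -125 / 513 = -0.24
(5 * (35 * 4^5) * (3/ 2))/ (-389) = -268800/ 389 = -691.00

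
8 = 8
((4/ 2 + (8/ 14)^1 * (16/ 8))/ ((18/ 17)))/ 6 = 187/ 378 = 0.49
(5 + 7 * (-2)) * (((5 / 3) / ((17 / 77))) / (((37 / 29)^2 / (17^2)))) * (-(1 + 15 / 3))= 99078210 / 1369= 72372.69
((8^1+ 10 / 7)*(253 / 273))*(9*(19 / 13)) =951786 / 8281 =114.94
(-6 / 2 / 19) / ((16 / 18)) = -27 / 152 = -0.18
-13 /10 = -1.30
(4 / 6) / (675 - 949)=-1 / 411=-0.00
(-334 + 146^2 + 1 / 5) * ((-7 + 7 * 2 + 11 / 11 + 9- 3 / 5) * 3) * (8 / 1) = 206464848 / 25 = 8258593.92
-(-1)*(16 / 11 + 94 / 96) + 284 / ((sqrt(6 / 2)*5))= 1285 / 528 + 284*sqrt(3) / 15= 35.23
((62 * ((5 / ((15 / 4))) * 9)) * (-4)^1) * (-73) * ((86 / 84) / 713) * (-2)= -623.90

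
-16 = -16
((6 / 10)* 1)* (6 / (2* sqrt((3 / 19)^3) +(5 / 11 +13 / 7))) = 423042543 / 270850280 -3041577* sqrt(57) / 270850280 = 1.48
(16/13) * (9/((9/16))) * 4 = 1024/13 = 78.77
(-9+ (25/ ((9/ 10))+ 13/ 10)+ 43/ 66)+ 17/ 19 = 21.62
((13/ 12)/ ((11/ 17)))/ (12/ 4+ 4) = 221/ 924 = 0.24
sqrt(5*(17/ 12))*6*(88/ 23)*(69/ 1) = 264*sqrt(255) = 4215.74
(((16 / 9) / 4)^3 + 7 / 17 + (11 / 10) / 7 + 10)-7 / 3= 7220603 / 867510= 8.32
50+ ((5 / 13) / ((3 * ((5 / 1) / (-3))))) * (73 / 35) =22677 / 455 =49.84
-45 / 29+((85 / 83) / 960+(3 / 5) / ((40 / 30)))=-2543311 / 2310720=-1.10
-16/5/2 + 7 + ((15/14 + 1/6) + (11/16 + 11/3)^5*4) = 13972037565523/2229534720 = 6266.80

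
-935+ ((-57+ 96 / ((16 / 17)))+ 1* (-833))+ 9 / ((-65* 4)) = -447989 / 260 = -1723.03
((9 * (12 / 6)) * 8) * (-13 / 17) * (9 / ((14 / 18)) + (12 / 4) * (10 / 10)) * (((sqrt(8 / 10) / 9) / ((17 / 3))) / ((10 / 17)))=-3744 * sqrt(5) / 175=-47.84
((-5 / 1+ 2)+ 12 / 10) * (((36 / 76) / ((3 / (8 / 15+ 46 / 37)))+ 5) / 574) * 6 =-501147 / 5044025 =-0.10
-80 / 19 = -4.21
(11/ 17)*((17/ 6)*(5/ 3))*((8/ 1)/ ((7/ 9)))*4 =880/ 7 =125.71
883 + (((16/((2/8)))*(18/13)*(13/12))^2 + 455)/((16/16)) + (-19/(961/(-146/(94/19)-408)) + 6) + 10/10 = 477399384/45167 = 10569.65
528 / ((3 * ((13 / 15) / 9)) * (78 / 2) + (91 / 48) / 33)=4181760 / 89687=46.63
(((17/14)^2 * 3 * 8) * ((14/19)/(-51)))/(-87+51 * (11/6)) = -136/1729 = -0.08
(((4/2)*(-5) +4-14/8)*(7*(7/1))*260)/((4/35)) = -3455725/4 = -863931.25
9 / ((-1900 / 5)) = -9 / 380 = -0.02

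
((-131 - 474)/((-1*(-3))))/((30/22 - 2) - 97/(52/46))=173030/74169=2.33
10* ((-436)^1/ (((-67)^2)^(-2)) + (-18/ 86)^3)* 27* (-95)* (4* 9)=645031519573000991400/ 79507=8112889677298866.66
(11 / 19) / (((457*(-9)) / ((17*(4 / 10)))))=-374 / 390735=-0.00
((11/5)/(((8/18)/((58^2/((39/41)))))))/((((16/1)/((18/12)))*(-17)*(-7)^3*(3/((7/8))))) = 1137873/13861120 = 0.08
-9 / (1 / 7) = -63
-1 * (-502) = 502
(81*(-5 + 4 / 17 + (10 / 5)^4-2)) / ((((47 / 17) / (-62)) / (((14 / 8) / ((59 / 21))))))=-57951369 / 5546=-10449.22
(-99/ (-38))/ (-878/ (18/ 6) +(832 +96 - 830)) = -297/ 22192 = -0.01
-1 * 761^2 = -579121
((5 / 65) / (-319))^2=1 / 17197609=0.00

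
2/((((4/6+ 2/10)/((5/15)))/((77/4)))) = 385/26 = 14.81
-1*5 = -5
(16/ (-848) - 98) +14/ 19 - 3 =-100984/ 1007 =-100.28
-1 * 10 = -10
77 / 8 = 9.62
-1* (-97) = 97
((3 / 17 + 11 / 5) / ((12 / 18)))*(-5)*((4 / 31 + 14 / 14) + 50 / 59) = -1095345 / 31093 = -35.23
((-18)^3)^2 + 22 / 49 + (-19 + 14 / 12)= 9999588745 / 294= 34012206.62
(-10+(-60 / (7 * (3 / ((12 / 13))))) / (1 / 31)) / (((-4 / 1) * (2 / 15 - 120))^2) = -939375 / 2353481312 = -0.00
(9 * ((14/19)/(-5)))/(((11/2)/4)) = -1008/1045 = -0.96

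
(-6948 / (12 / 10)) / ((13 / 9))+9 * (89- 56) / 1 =-48249 / 13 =-3711.46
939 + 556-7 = 1488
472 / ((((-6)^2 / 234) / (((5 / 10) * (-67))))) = -102778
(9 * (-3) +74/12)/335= -25/402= -0.06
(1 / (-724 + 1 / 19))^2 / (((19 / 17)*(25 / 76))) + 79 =373670073923 / 4730000625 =79.00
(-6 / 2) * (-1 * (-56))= -168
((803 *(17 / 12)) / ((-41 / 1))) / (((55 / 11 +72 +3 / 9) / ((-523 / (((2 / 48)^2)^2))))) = 74022056064 / 1189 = 62255724.19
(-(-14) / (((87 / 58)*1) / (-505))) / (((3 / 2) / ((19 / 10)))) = -53732 / 9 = -5970.22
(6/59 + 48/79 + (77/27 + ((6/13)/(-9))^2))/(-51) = -0.07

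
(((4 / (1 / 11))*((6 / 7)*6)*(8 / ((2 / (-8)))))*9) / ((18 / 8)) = -202752 / 7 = -28964.57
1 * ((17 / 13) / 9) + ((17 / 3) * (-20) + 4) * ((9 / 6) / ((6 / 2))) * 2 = -109.19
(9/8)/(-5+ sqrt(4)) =-0.38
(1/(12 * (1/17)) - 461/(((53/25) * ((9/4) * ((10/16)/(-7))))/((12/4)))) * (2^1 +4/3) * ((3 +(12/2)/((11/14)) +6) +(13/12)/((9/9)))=8054662265/41976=191887.32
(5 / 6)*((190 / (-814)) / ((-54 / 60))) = 2375 / 10989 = 0.22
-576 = -576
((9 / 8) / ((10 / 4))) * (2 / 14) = 9 / 140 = 0.06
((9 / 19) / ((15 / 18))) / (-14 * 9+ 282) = 9 / 2470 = 0.00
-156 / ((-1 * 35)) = 156 / 35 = 4.46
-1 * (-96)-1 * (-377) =473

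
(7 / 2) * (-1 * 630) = -2205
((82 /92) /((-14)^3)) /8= -41 /1009792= -0.00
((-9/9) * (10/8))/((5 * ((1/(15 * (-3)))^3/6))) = 273375/2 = 136687.50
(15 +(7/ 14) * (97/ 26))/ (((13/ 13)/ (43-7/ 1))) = 7893/ 13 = 607.15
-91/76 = -1.20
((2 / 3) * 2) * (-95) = -380 / 3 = -126.67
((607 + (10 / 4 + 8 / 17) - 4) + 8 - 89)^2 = 318586801 / 1156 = 275594.12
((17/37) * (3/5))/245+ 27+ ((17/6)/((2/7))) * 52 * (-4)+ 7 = -2028.67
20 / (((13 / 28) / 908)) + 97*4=513524 / 13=39501.85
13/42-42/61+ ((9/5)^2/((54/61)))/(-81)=-122261/288225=-0.42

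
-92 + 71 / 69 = -6277 / 69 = -90.97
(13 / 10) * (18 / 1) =117 / 5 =23.40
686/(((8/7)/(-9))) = -21609/4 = -5402.25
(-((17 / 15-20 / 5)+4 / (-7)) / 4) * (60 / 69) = 361 / 483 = 0.75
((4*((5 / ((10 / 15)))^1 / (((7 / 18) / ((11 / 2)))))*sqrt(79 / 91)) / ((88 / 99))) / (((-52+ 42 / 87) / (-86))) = 1851795*sqrt(7189) / 211484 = 742.42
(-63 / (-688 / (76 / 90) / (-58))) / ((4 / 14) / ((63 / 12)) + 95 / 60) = -188993 / 69015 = -2.74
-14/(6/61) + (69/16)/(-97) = -662911/4656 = -142.38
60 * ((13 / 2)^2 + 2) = 2655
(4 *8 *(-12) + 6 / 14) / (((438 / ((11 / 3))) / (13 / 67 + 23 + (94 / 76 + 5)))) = -245898565 / 2602012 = -94.50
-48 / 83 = -0.58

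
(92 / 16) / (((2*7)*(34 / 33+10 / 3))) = 253 / 2688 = 0.09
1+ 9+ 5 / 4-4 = 29 / 4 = 7.25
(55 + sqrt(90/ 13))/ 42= sqrt(130)/ 182 + 55/ 42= 1.37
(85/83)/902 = 85/74866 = 0.00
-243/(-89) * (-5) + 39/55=-63354/4895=-12.94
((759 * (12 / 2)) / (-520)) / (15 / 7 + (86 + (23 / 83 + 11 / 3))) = -3968811 / 41731820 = -0.10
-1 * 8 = -8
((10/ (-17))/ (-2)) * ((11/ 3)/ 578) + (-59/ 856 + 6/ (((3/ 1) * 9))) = 0.16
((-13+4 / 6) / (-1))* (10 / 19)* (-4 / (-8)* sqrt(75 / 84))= 925* sqrt(7) / 798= 3.07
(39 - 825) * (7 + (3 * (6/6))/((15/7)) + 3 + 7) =-72312/5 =-14462.40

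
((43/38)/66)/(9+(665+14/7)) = 43/1695408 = 0.00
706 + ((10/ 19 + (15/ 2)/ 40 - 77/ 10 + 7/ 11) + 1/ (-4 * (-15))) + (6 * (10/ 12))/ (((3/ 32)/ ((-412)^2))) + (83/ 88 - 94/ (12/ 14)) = 454128790519/ 50160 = 9053604.28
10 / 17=0.59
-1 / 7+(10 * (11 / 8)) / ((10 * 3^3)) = -139 / 1512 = -0.09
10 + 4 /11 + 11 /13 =1603 /143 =11.21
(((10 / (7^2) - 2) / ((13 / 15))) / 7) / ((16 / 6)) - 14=-14.11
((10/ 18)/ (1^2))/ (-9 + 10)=5/ 9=0.56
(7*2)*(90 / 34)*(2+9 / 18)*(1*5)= 7875 / 17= 463.24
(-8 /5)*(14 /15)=-112 /75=-1.49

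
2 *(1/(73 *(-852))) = -1/31098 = -0.00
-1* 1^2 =-1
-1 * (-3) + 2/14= 22/7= 3.14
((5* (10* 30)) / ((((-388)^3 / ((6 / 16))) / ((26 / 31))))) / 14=-14625 / 25350405248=-0.00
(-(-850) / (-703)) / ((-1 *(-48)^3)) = -425 / 38873088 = -0.00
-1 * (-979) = 979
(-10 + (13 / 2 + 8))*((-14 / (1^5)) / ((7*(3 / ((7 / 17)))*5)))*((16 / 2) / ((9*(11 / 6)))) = -112 / 935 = -0.12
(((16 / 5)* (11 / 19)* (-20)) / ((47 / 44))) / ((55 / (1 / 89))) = -2816 / 397385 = -0.01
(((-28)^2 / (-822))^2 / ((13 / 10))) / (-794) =-768320 / 871801281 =-0.00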